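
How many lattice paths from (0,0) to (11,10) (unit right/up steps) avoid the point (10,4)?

Total paths to (11,10): C(21,10) = 352716.
Paths through (10,4): C(14,4) x C(7,6) = 7007.
Avoiding (10,4): 352716 - 7007.

Final answer: 345709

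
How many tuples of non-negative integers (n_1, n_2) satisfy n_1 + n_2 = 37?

Stars and bars with 37 stars and 1 bars:
C(37+2-1, 2-1) = C(38,1).

Final answer: C(38,1) = 38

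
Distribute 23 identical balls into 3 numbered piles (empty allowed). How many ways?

Stars and bars: C(n+k-1, k-1) = C(25,2).

Final answer: C(25,2) = 300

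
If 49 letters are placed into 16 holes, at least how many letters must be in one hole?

By the pigeonhole principle: ceiling(49/16).

Final answer: 4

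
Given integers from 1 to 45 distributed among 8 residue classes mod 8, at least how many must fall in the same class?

By pigeonhole with 45 objects and 8 categories: ceiling(45/8).

Final answer: 6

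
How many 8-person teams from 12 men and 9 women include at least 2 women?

Sum over valid woman counts:
C(9,2)C(12,6) = 33264
C(9,3)C(12,5) = 66528
C(9,4)C(12,4) = 62370
C(9,5)C(12,3) = 27720
C(9,6)C(12,2) = 5544
C(9,7)C(12,1) = 432
C(9,8)C(12,0) = 9
Total: 33264 + 66528 + 62370 + 27720 + 5544 + 432 + 9.

Final answer: 195867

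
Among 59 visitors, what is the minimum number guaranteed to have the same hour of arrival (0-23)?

There are 24 possible values for hour of arrival (0-23). With 59 visitors and 24 categories, by pigeonhole: ceiling(59/24).

Final answer: 3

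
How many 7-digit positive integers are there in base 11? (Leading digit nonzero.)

These are the integers in [11^6, 11^7), so the count is 11^7 - 11^6 = 10 x 11^6.

Final answer: 17715610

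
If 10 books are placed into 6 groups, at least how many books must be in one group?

By the pigeonhole principle: ceiling(10/6).

Final answer: 2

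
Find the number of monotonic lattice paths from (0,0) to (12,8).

Each path has 12 right steps and 8 up steps in some order (20 steps total).
Choose which 8 of the 20 steps are up: C(20,8).

Final answer: C(20,8) = 125970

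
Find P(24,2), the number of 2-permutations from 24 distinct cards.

P(24,2) = 24!/(24-2)! = 24!/22!.

Final answer: P(24,2) = 552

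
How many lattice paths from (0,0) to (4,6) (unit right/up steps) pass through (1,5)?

Paths (0,0)->(1,5): C(6,5) = 6.
Paths (1,5)->(4,6): C(4,1) = 4.
By multiplication principle: 6 x 4.

Final answer: 24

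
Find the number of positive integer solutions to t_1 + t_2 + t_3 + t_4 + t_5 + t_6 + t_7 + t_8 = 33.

Substitute t'_i = t_i - 1 (so t'_i >= 0). Then sum t'_i = 33 - 8 = 25.
Stars and bars: C(25+8-1, 8-1) = C(32,7).

Final answer: C(32,7) = 3365856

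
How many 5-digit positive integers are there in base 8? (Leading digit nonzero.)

Leading digit: 7 options (nonzero). Other 4 digit(s): 8 options each.
Total: 7 x 8^4.

Final answer: 28672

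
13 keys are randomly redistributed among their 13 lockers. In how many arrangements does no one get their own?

Use the recurrence D(n) = (n-1)(D(n-1) + D(n-2)) with D(0)=1, D(1)=0.
D(2) = 1 x (0 + 1) = 1
D(3) = 2 x (1 + 0) = 2
D(4) = 3 x (2 + 1) = 9
D(5) = 4 x (9 + 2) = 44
D(6) = 5 x (44 + 9) = 265
D(7) = 6 x (265 + 44) = 1854
D(8) = 7 x (1854 + 265) = 14833
D(9) = 8 x (14833 + 1854) = 133496
D(10) = 9 x (133496 + 14833) = 1334961
D(11) = 10 x (1334961 + 133496) = 14684570
D(12) = 11 x (14684570 + 1334961) = 176214841
D(13) = 12 x (D(12) + D(11)) = 12 x (176214841 + 14684570)

Final answer: D(13) = 2290792932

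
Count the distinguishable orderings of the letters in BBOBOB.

Letters (B:4, O:2). Total letters: 6.
Permutations = 6!/(4! x 2!).

Final answer: 15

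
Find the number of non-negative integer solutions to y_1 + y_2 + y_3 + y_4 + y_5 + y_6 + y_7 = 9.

Stars and bars with 9 stars and 6 bars:
C(9+7-1, 7-1) = C(15,6).

Final answer: C(15,6) = 5005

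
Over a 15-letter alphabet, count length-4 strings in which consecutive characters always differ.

First character: 15 choices. Each subsequent: 14 choices (must differ from the previous one).
Total: 15 x 14^3.

Final answer: 15 x 14^{3} = 41160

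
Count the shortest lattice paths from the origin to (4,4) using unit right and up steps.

Each path has 4 right steps and 4 up steps in some order (8 steps total).
Choose which 4 of the 8 steps are up: C(8,4).

Final answer: C(8,4) = 70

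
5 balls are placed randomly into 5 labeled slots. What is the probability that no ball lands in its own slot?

D(n) = (n-1)(D(n-1) + D(n-2)), D(0)=1, D(1)=0.
Building up: D(2)=1, D(3)=2, D(4)=9, D(5)=44.
Total arrangements: 5! = 120.
Probability = D(5)/5! = 11/30.

Final answer: D(5)/5! = 44/120 = 0.366667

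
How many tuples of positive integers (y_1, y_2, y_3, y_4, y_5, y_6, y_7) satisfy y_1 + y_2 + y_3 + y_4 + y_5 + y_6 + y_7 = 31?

Substitute y'_i = y_i - 1 (so y'_i >= 0). Then sum y'_i = 31 - 7 = 24.
Stars and bars: C(24+7-1, 7-1) = C(30,6).

Final answer: C(30,6) = 593775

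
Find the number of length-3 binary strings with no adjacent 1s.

Let a(n) count valid strings. If the last bit is 0 the prefix is any valid string of length n-1; if it is 1 the string must end in 01 with a valid prefix of length n-2. So a(n) = a(n-1) + a(n-2), a(1)=2, a(2)=3.
Building up term by term: a(1)=2, a(2)=3, a(3)=5.

Final answer: 5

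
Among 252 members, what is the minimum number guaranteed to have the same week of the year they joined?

There are 52 possible values for week of the year they joined. With 252 members and 52 categories, by pigeonhole: ceiling(252/52).

Final answer: 5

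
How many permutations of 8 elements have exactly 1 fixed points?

Choose which 1 elements are fixed: C(8,1) = 8.
Derange the remaining 7 using D(j) = (j-1)(D(j-1) + D(j-2)), D(0)=1, D(1)=0: D(2)=1, D(3)=2, D(4)=9, D(5)=44, D(6)=265, D(7)=1854.
Total: 8 x 1854.

Final answer: C(8,1) D(7) = 14832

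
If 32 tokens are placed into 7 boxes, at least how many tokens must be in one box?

By the pigeonhole principle: ceiling(32/7).

Final answer: 5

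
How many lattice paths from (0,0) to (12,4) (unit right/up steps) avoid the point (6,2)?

Total paths to (12,4): C(16,4) = 1820.
Paths through (6,2): C(8,2) x C(8,2) = 784.
Avoiding (6,2): 1820 - 784.

Final answer: 1036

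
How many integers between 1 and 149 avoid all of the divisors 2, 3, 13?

|div by 2|=74, |div by 3|=49, |div by 13|=11.
|div by 2&3|=24, |div by 2&13|=5, |div by 3&13|=3, |div by all|=1.
By inclusion-exclusion, divisible by at least one: 74+49+11-24-5-3+1 = 103.
Not divisible by any: 149 - 103.

Final answer: 46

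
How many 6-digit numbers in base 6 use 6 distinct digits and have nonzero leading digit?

First digit: 5 (nonzero). Second: 5 (not first). Third: 4, etc.
Total: 5 x 5 x 4 x 3 x 2 x 1.

Final answer: 600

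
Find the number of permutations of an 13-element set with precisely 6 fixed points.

Choose which 6 elements are fixed: C(13,6) = 1716.
Derange the remaining 7 using D(j) = (j-1)(D(j-1) + D(j-2)), D(0)=1, D(1)=0: D(2)=1, D(3)=2, D(4)=9, D(5)=44, D(6)=265, D(7)=1854.
Total: 1716 x 1854.

Final answer: C(13,6) D(7) = 3181464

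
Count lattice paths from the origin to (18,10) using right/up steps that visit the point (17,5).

Paths (0,0)->(17,5): C(22,5) = 26334.
Paths (17,5)->(18,10): C(6,5) = 6.
By multiplication principle: 26334 x 6.

Final answer: 158004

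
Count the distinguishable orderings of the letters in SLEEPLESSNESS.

Letters (E:4, L:2, N:1, P:1, S:5). Total letters: 13.
Permutations = 13!/(5! x 4! x 2!).

Final answer: 1081080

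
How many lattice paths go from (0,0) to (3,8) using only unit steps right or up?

Each path has 3 right steps and 8 up steps in some order (11 steps total).
Choose which 8 of the 11 steps are up: C(11,8).

Final answer: C(11,8) = 165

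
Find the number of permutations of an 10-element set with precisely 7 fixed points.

Choose which 7 elements are fixed: C(10,7) = 120.
Derange the remaining 3 using D(j) = (j-1)(D(j-1) + D(j-2)), D(0)=1, D(1)=0: D(2)=1, D(3)=2.
Total: 120 x 2.

Final answer: C(10,7) D(3) = 240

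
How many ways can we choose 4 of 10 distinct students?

C(10,4) = 10!/(4! x 6!).

Final answer: \binom{10}{4} = 210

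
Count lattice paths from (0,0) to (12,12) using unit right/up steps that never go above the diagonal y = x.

Total monotonic paths to (12,12): C(24,12) = 2704156.
By the reflection principle, paths that go above the diagonal number C(24,13) = 2496144.
Valid Dyck paths: 2704156 - 2496144.
(Equivalently, C_{12} = C(24,12)/13 = 2704156/13.)

Final answer: C_{12} = 208012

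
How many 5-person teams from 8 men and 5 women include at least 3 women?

Sum over valid woman counts:
C(5,3)C(8,2) = 280
C(5,4)C(8,1) = 40
C(5,5)C(8,0) = 1
Total: 280 + 40 + 1.

Final answer: 321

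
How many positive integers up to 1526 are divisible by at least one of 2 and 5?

Multiples of 2: 763. Multiples of 5: 305. Of both (lcm=10): 152.
By inclusion-exclusion: 763 + 305 - 152.

Final answer: 916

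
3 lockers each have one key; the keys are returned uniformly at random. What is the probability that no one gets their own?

Derangements satisfy D(n) = (n-1)(D(n-1) + D(n-2)), starting from D(0)=1, D(1)=0.
Building up: D(2)=1, D(3)=2.
Total arrangements: 3! = 6.
Probability = D(3)/3! = 1/3.

Final answer: D(3)/3! = 2/6 = 0.333333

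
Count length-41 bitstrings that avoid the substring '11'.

A valid string ends in 0 (append to any length-(n-1) valid string) or in 01 (append to any length-(n-2) valid string), so a(n) = a(n-1) + a(n-2) with a(1)=2, a(2)=3.
Building up term by term: a(1)=2, a(2)=3, a(3)=5, a(4)=8, a(5)=13, a(6)=21, a(7)=34, a(8)=55, a(9)=89, a(10)=144, a(11)=233, a(12)=377, a(13)=610, a(14)=987, a(15)=1597, a(16)=2584, a(17)=4181, a(18)=6765, a(19)=10946, a(20)=17711, a(21)=28657, a(22)=46368, a(23)=75025, a(24)=121393, a(25)=196418, a(26)=317811, a(27)=514229, a(28)=832040, a(29)=1346269, a(30)=2178309, a(31)=3524578, a(32)=5702887, a(33)=9227465, a(34)=14930352, a(35)=24157817, a(36)=39088169, a(37)=63245986, a(38)=102334155, a(39)=165580141, a(40)=267914296, a(41)=433494437.

Final answer: 433494437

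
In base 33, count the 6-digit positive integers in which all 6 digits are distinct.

The leading digit has 32 choices (anything but zero); the next has 32 (anything but the first), then 31, and so on, one fewer each time.
Total: 32 x 32 x 31 x 30 x 29 x 28.

Final answer: 773283840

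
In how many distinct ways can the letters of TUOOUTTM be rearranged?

Letters (M:1, O:2, T:3, U:2). Total letters: 8.
Permutations = 8!/(3! x 2! x 2!).

Final answer: 1680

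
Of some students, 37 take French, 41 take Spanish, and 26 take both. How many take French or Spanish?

|A union B| = |A| + |B| - |A intersect B| = 37 + 41 - 26.

Final answer: 52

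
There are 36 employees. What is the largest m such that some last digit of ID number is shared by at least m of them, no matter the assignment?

There are 10 possible values for last digit of ID number. With 36 employees and 10 categories, by pigeonhole: ceiling(36/10).

Final answer: 4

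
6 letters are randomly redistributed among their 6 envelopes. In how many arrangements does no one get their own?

Derangements satisfy D(n) = (n-1)(D(n-1) + D(n-2)), starting from D(0)=1, D(1)=0.
D(2) = 1 x (0 + 1) = 1
D(3) = 2 x (1 + 0) = 2
D(4) = 3 x (2 + 1) = 9
D(5) = 4 x (9 + 2) = 44
D(6) = 5 x (D(5) + D(4)) = 5 x (44 + 9)

Final answer: D(6) = 265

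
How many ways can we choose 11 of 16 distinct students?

C(16,11) = 16!/(11! x 5!).

Final answer: \binom{16}{11} = 4368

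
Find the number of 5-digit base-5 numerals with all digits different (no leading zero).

The leading digit has 4 choices (anything but zero); the next has 4 (anything but the first), then 3, and so on, one fewer each time.
Total: 4 x 4 x 3 x 2 x 1.

Final answer: 96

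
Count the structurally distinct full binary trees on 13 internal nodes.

This is a standard Catalan-number count: the answer is C_n. Here n = 13.
Using C_0 = 1 and C_(k+1) = C_k x 2(2k+1)/(k+2), build up term by term: C_1=1, C_2=2, C_3=5, C_4=14, C_5=42, C_6=132, C_7=429, C_8=1430, C_9=4862, C_10=16796, C_11=58786, C_12=208012, C_13=742900.

Final answer: C_{13} = 742900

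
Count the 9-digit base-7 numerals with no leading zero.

In base 7, the leading digit has 6 choices (1..6); each of the remaining 8 digits has 7 choices.
Total: 6 x 7^8.

Final answer: 34588806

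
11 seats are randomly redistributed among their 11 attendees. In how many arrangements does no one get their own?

Use the recurrence D(n) = (n-1)(D(n-1) + D(n-2)) with D(0)=1, D(1)=0.
D(2) = 1 x (0 + 1) = 1
D(3) = 2 x (1 + 0) = 2
D(4) = 3 x (2 + 1) = 9
D(5) = 4 x (9 + 2) = 44
D(6) = 5 x (44 + 9) = 265
D(7) = 6 x (265 + 44) = 1854
D(8) = 7 x (1854 + 265) = 14833
D(9) = 8 x (14833 + 1854) = 133496
D(10) = 9 x (133496 + 14833) = 1334961
D(11) = 10 x (D(10) + D(9)) = 10 x (1334961 + 133496)

Final answer: D(11) = 14684570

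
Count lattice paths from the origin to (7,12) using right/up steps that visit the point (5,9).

Paths (0,0)->(5,9): C(14,9) = 2002.
Paths (5,9)->(7,12): C(5,3) = 10.
By multiplication principle: 2002 x 10.

Final answer: 20020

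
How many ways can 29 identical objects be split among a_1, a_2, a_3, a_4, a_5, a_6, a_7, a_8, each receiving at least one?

Substitute a'_i = a_i - 1 (so a'_i >= 0). Then sum a'_i = 29 - 8 = 21.
Stars and bars: C(21+8-1, 8-1) = C(28,7).

Final answer: C(28,7) = 1184040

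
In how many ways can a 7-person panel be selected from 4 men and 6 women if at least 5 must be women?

Sum over valid woman counts:
C(6,5)C(4,2) = 36
C(6,6)C(4,1) = 4
Total: 36 + 4.

Final answer: 40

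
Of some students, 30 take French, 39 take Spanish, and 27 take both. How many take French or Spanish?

|A union B| = |A| + |B| - |A intersect B| = 30 + 39 - 27.

Final answer: 42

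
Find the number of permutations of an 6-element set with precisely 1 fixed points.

Choose which 1 elements are fixed: C(6,1) = 6.
Derange the remaining 5 using D(j) = (j-1)(D(j-1) + D(j-2)), D(0)=1, D(1)=0: D(2)=1, D(3)=2, D(4)=9, D(5)=44.
Total: 6 x 44.

Final answer: C(6,1) D(5) = 264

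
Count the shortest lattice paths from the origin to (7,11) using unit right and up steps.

Each path has 7 right steps and 11 up steps in some order (18 steps total).
Choose which 11 of the 18 steps are up: C(18,11).

Final answer: C(18,11) = 31824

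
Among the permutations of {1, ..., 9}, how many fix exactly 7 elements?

Choose which 7 elements are fixed: C(9,7) = 36.
Derange the remaining 2 using D(j) = (j-1)(D(j-1) + D(j-2)), D(0)=1, D(1)=0: D(2)=1.
Total: 36 x 1.

Final answer: C(9,7) D(2) = 36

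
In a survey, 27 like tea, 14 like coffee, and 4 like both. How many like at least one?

|A union B| = |A| + |B| - |A intersect B| = 27 + 14 - 4.

Final answer: 37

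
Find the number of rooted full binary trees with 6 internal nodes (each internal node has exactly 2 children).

The structures are counted by the Catalan number C_n. Here n = 6.
C_n = C(2n,n) - C(2n,n+1), so C_{6} = C(12,6) - C(12,7) = 924 - 792.

Final answer: C_{6} = 132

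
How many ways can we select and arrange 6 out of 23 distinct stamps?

P(23,6) = 23!/(23-6)! = 23!/17!.

Final answer: P(23,6) = 72681840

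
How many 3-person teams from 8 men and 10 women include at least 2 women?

Sum over valid woman counts:
C(10,2)C(8,1) = 360
C(10,3)C(8,0) = 120
Total: 360 + 120.

Final answer: 480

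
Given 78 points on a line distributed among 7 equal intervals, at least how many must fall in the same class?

By pigeonhole with 78 objects and 7 categories: ceiling(78/7).

Final answer: 12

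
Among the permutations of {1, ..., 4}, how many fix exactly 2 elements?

Choose which 2 elements are fixed: C(4,2) = 6.
Derange the remaining 2 using D(j) = (j-1)(D(j-1) + D(j-2)), D(0)=1, D(1)=0: D(2)=1.
Total: 6 x 1.

Final answer: C(4,2) D(2) = 6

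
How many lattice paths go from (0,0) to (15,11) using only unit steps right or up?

Each path has 15 right steps and 11 up steps in some order (26 steps total).
Choose which 11 of the 26 steps are up: C(26,11).

Final answer: C(26,11) = 7726160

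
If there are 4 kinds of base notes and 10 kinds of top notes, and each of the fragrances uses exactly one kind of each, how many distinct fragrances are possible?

By the multiplication principle: 4 x 10.

Final answer: 40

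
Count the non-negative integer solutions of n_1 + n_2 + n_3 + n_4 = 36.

Stars and bars with 36 stars and 3 bars:
C(36+4-1, 4-1) = C(39,3).

Final answer: C(39,3) = 9139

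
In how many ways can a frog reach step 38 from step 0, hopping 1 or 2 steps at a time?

Condition on the final move: it is a 1-step (f(n-1) ways to get there) or a 2-step (f(n-2) ways), so f(n) = f(n-1) + f(n-2), with f(1)=1, f(2)=2.
Computing successive values: f(1)=1, f(2)=2, f(3)=3, f(4)=5, f(5)=8, f(6)=13, f(7)=21, f(8)=34, f(9)=55, f(10)=89, f(11)=144, f(12)=233, f(13)=377, f(14)=610, f(15)=987, f(16)=1597, f(17)=2584, f(18)=4181, f(19)=6765, f(20)=10946, f(21)=17711, f(22)=28657, f(23)=46368, f(24)=75025, f(25)=121393, f(26)=196418, f(27)=317811, f(28)=514229, f(29)=832040, f(30)=1346269, f(31)=2178309, f(32)=3524578, f(33)=5702887, f(34)=9227465, f(35)=14930352, f(36)=24157817, f(37)=39088169, f(38)=63245986.

Final answer: 63245986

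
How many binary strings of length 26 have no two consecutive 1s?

Let a(n) count valid strings. If the last bit is 0 the prefix is any valid string of length n-1; if it is 1 the string must end in 01 with a valid prefix of length n-2. So a(n) = a(n-1) + a(n-2), a(1)=2, a(2)=3.
Building up term by term: a(1)=2, a(2)=3, a(3)=5, a(4)=8, a(5)=13, a(6)=21, a(7)=34, a(8)=55, a(9)=89, a(10)=144, a(11)=233, a(12)=377, a(13)=610, a(14)=987, a(15)=1597, a(16)=2584, a(17)=4181, a(18)=6765, a(19)=10946, a(20)=17711, a(21)=28657, a(22)=46368, a(23)=75025, a(24)=121393, a(25)=196418, a(26)=317811.

Final answer: 317811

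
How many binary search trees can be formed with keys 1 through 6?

This is a standard Catalan-number count: the answer is C_n. Here n = 6.
C_n = C(2n,n) - C(2n,n+1), so C_{6} = C(12,6) - C(12,7) = 924 - 792.

Final answer: C_{6} = 132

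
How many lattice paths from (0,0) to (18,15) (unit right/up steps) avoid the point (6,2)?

Total paths to (18,15): C(33,15) = 1037158320.
Paths through (6,2): C(8,2) x C(25,13) = 145608400.
Avoiding (6,2): 1037158320 - 145608400.

Final answer: 891549920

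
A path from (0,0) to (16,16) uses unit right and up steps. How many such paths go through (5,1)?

Paths (0,0)->(5,1): C(6,1) = 6.
Paths (5,1)->(16,16): C(26,15) = 7726160.
By multiplication principle: 6 x 7726160.

Final answer: 46356960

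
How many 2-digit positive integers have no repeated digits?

First digit: 9 (not 0). Second: 9 (not first). Third: 8, etc.
Total: 9 x 9.

Final answer: 81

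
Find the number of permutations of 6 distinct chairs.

The number of ways to arrange 6 distinct objects is 6!.

Final answer: 6! = 720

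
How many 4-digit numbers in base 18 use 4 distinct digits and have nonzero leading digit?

First digit: 17 (nonzero). Second: 17 (not first). Third: 16, etc.
Total: 17 x 17 x 16 x 15.

Final answer: 69360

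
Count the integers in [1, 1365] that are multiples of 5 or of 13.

Multiples of 5: 273. Multiples of 13: 105. Of both (lcm=65): 21.
By inclusion-exclusion: 273 + 105 - 21.

Final answer: 357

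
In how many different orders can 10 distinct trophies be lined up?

The number of ways to arrange 10 distinct objects is 10!.

Final answer: 10! = 3628800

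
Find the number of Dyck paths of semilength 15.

Total monotonic paths to (15,15): C(30,15) = 155117520.
Reflecting each bad path at its first crossing gives a bijection with paths to (14,16): C(30,16) = 145422675.
Valid Dyck paths: 155117520 - 145422675.
(Equivalently, C_{15} = C(30,15)/16 = 155117520/16.)

Final answer: C_{15} = 9694845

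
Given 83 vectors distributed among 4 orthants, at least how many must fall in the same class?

By pigeonhole with 83 objects and 4 categories: ceiling(83/4).

Final answer: 21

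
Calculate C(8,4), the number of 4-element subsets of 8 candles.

C(8,4) = 8!/(4! x 4!).

Final answer: \binom{8}{4} = 70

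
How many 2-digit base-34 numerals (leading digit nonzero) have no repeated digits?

First digit: 33 (nonzero). Second: 33 (not first). Third: 32, etc.
Total: 33 x 33.

Final answer: 1089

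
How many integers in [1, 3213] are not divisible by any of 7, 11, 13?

|div by 7|=459, |div by 11|=292, |div by 13|=247.
|div by 7&11|=41, |div by 7&13|=35, |div by 11&13|=22, |div by all|=3.
By inclusion-exclusion, divisible by at least one: 459+292+247-41-35-22+3 = 903.
Not divisible by any: 3213 - 903.

Final answer: 2310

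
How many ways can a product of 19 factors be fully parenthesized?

The structures are counted by the Catalan number C_n. Here n = 19 - 1 = 18.
C_n = C(2n,n)/(n+1), so C_{18} = C(36,18)/19 = 9075135300/19.

Final answer: C_{18} = 477638700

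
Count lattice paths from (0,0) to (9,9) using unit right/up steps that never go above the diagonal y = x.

Total monotonic paths to (9,9): C(18,9) = 48620.
A path is bad iff it touches y = x + 1; reflecting its initial segment maps bad paths bijectively onto all paths to (8,10), of which there are C(18,10) = 43758.
Valid Dyck paths: 48620 - 43758.
(This is the Catalan number C_{9}.)

Final answer: C_{9} = 4862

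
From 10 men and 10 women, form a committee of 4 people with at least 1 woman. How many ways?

Sum over valid woman counts:
C(10,1)C(10,3) = 1200
C(10,2)C(10,2) = 2025
C(10,3)C(10,1) = 1200
C(10,4)C(10,0) = 210
Total: 1200 + 2025 + 1200 + 210.

Final answer: 4635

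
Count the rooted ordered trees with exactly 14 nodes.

This is a standard Catalan-number count: the answer is C_n. Here n = 14 - 1 = 13.
C_n = C(2n,n)/(n+1), so C_{13} = C(26,13)/14 = 10400600/14.

Final answer: C_{13} = 742900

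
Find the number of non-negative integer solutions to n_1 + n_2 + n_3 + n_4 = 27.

Stars and bars with 27 stars and 3 bars:
C(27+4-1, 4-1) = C(30,3).

Final answer: C(30,3) = 4060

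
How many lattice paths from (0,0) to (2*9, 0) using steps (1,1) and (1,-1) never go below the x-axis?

Total monotonic paths to (9,9): C(18,9) = 48620.
Paths that cross above y=x (reflection bijection): C(18,10) = 43758.
Valid Dyck paths: 48620 - 43758.
(Check: C(18,9) - C(18,10) = C(18,9)/10, the Catalan number C_{9}.)

Final answer: C_{9} = 4862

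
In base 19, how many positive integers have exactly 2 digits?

In base 19, the leading digit has 18 choices (1..18); each of the remaining 1 digits has 19 choices.
Total: 18 x 19^1.

Final answer: 342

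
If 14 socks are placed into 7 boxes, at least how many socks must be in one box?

By the pigeonhole principle: ceiling(14/7).

Final answer: 2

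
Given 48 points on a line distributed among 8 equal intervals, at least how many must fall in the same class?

By pigeonhole with 48 objects and 8 categories: ceiling(48/8).

Final answer: 6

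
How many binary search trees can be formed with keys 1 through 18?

This is a standard Catalan-number count: the answer is C_n. Here n = 18.
C_n = C(2n,n) - C(2n,n+1), so C_{18} = C(36,18) - C(36,19) = 9075135300 - 8597496600.

Final answer: C_{18} = 477638700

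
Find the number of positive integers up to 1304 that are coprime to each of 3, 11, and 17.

|div by 3|=434, |div by 11|=118, |div by 17|=76.
|div by 3&11|=39, |div by 3&17|=25, |div by 11&17|=6, |div by all|=2.
By inclusion-exclusion, divisible by at least one: 434+118+76-39-25-6+2 = 560.
Not divisible by any: 1304 - 560.

Final answer: 744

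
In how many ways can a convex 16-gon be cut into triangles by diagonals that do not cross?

The structures are counted by the Catalan number C_n. Here n = 16 - 2 = 14.
C_n = C(2n,n) - C(2n,n+1), so C_{14} = C(28,14) - C(28,15) = 40116600 - 37442160.

Final answer: C_{14} = 2674440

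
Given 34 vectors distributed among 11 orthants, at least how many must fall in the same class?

By pigeonhole with 34 objects and 11 categories: ceiling(34/11).

Final answer: 4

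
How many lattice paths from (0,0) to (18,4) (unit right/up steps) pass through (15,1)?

Paths (0,0)->(15,1): C(16,1) = 16.
Paths (15,1)->(18,4): C(6,3) = 20.
By multiplication principle: 16 x 20.

Final answer: 320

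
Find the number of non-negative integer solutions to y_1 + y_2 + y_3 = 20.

Stars and bars with 20 stars and 2 bars:
C(20+3-1, 3-1) = C(22,2).

Final answer: C(22,2) = 231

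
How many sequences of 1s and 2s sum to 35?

Let f(n) be the number of climbs. Removing the last move (1 or 2 steps) gives f(n) = f(n-1) + f(n-2); base cases f(1)=1, f(2)=2.
Building up term by term: f(1)=1, f(2)=2, f(3)=3, f(4)=5, f(5)=8, f(6)=13, f(7)=21, f(8)=34, f(9)=55, f(10)=89, f(11)=144, f(12)=233, f(13)=377, f(14)=610, f(15)=987, f(16)=1597, f(17)=2584, f(18)=4181, f(19)=6765, f(20)=10946, f(21)=17711, f(22)=28657, f(23)=46368, f(24)=75025, f(25)=121393, f(26)=196418, f(27)=317811, f(28)=514229, f(29)=832040, f(30)=1346269, f(31)=2178309, f(32)=3524578, f(33)=5702887, f(34)=9227465, f(35)=14930352.

Final answer: 14930352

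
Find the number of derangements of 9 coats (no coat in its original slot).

D(n) = (n-1)(D(n-1) + D(n-2)), D(0)=1, D(1)=0.
D(2) = 1 x (0 + 1) = 1
D(3) = 2 x (1 + 0) = 2
D(4) = 3 x (2 + 1) = 9
D(5) = 4 x (9 + 2) = 44
D(6) = 5 x (44 + 9) = 265
D(7) = 6 x (265 + 44) = 1854
D(8) = 7 x (1854 + 265) = 14833
D(9) = 8 x (D(8) + D(7)) = 8 x (14833 + 1854)

Final answer: D(9) = 133496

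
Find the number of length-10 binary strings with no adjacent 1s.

Classify by the final bit: ...0 gives a(n-1) strings, ...01 gives a(n-2) strings. Thus a(n) = a(n-1) + a(n-2) with a(1)=2, a(2)=3.
Iterating the recurrence: a(1)=2, a(2)=3, a(3)=5, a(4)=8, a(5)=13, a(6)=21, a(7)=34, a(8)=55, a(9)=89, a(10)=144.

Final answer: 144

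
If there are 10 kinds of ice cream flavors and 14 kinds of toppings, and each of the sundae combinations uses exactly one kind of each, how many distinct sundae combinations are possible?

By the multiplication principle: 10 x 14.

Final answer: 140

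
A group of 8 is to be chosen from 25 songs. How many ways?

C(25,8) = 25!/(8! x 17!).

Final answer: \binom{25}{8} = 1081575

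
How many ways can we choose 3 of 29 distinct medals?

C(29,3) = 29!/(3! x 26!).

Final answer: \binom{29}{3} = 3654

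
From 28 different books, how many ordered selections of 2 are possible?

P(28,2) = 28!/(28-2)! = 28!/26!.

Final answer: P(28,2) = 756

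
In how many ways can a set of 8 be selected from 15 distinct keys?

C(15,8) = 15!/(8! x 7!).

Final answer: \binom{15}{8} = 6435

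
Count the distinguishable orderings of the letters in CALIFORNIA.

Letters (A:2, C:1, F:1, I:2, L:1, N:1, O:1, R:1). Total letters: 10.
Permutations = 10!/(2! x 2!).

Final answer: 907200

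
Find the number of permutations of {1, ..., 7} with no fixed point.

Derangements satisfy D(n) = (n-1)(D(n-1) + D(n-2)), starting from D(0)=1, D(1)=0.
Building up: D(2)=1, D(3)=2, D(4)=9, D(5)=44, D(6)=265.
D(7) = 6 x (D(6) + D(5)) = 6 x (265 + 44).

Final answer: D(7) = 1854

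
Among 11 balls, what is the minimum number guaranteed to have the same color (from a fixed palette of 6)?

There are 6 possible values for color (from a fixed palette of 6). With 11 balls and 6 categories, by pigeonhole: ceiling(11/6).

Final answer: 2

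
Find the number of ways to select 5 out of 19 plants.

C(19,5) = 19!/(5! x (19-5)!).

Final answer: C(19,5) = 11628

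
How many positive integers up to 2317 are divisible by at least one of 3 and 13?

Multiples of 3: 772. Multiples of 13: 178. Of both (lcm=39): 59.
By inclusion-exclusion: 772 + 178 - 59.

Final answer: 891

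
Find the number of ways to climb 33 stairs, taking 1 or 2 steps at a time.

Let f(n) be the number of climbs. Removing the last move (1 or 2 steps) gives f(n) = f(n-1) + f(n-2); base cases f(1)=1, f(2)=2.
Computing successive values: f(1)=1, f(2)=2, f(3)=3, f(4)=5, f(5)=8, f(6)=13, f(7)=21, f(8)=34, f(9)=55, f(10)=89, f(11)=144, f(12)=233, f(13)=377, f(14)=610, f(15)=987, f(16)=1597, f(17)=2584, f(18)=4181, f(19)=6765, f(20)=10946, f(21)=17711, f(22)=28657, f(23)=46368, f(24)=75025, f(25)=121393, f(26)=196418, f(27)=317811, f(28)=514229, f(29)=832040, f(30)=1346269, f(31)=2178309, f(32)=3524578, f(33)=5702887.

Final answer: 5702887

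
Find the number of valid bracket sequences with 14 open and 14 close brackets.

This is a standard Catalan-number count: the answer is C_n. Here n = 14 (pairs).
C_n = C(2n,n) - C(2n,n+1), so C_{14} = C(28,14) - C(28,15) = 40116600 - 37442160.

Final answer: C_{14} = 2674440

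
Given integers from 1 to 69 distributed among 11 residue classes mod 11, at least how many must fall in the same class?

By pigeonhole with 69 objects and 11 categories: ceiling(69/11).

Final answer: 7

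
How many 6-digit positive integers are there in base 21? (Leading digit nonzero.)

In base 21, the leading digit has 20 choices (1..20); each of the remaining 5 digits has 21 choices.
Total: 20 x 21^5.

Final answer: 81682020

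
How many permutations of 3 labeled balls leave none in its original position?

D(n) = (n-1)(D(n-1) + D(n-2)), D(0)=1, D(1)=0.
D(2) = 1 x (0 + 1) = 1
D(3) = 2 x (D(2) + D(1)) = 2 x (1 + 0)

Final answer: D(3) = 2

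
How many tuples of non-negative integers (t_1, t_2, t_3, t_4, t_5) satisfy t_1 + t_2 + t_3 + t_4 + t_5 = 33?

Stars and bars with 33 stars and 4 bars:
C(33+5-1, 5-1) = C(37,4).

Final answer: C(37,4) = 66045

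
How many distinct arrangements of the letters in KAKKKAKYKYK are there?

Letters (A:2, K:7, Y:2). Total letters: 11.
Permutations = 11!/(7! x 2! x 2!).

Final answer: 1980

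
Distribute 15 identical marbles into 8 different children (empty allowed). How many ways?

Stars and bars: C(n+k-1, k-1) = C(22,7).

Final answer: C(22,7) = 170544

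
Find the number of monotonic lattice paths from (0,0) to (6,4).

Each path has 6 right steps and 4 up steps in some order (10 steps total).
Choose which 4 of the 10 steps are up: C(10,4).

Final answer: C(10,4) = 210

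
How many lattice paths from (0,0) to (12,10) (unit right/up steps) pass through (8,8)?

Paths (0,0)->(8,8): C(16,8) = 12870.
Paths (8,8)->(12,10): C(6,2) = 15.
By multiplication principle: 12870 x 15.

Final answer: 193050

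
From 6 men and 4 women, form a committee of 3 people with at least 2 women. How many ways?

Sum over valid woman counts:
C(4,2)C(6,1) = 36
C(4,3)C(6,0) = 4
Total: 36 + 4.

Final answer: 40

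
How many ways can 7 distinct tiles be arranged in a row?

The number of ways to arrange 7 distinct objects is 7!.

Final answer: 7! = 5040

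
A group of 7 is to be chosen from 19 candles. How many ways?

C(19,7) = 19!/(7! x 12!).

Final answer: \binom{19}{7} = 50388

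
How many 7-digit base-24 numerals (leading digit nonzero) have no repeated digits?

The leading digit has 23 choices (anything but zero); the next has 23 (anything but the first), then 22, and so on, one fewer each time.
Total: 23 x 23 x 22 x 21 x 20 x 19 x 18.

Final answer: 1671682320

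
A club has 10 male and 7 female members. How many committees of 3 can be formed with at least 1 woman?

Sum over valid woman counts:
C(7,1)C(10,2) = 315
C(7,2)C(10,1) = 210
C(7,3)C(10,0) = 35
Total: 315 + 210 + 35.

Final answer: 560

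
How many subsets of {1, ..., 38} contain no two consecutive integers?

Condition on whether n belongs to the subset: if not, any valid subset of {1, ..., n-1} works (a(n-1)); if so, n-1 is excluded and the rest is a valid subset of {1, ..., n-2} (a(n-2)). Hence a(n) = a(n-1) + a(n-2), a(1)=2, a(2)=3.
Building up term by term: a(1)=2, a(2)=3, a(3)=5, a(4)=8, a(5)=13, a(6)=21, a(7)=34, a(8)=55, a(9)=89, a(10)=144, a(11)=233, a(12)=377, a(13)=610, a(14)=987, a(15)=1597, a(16)=2584, a(17)=4181, a(18)=6765, a(19)=10946, a(20)=17711, a(21)=28657, a(22)=46368, a(23)=75025, a(24)=121393, a(25)=196418, a(26)=317811, a(27)=514229, a(28)=832040, a(29)=1346269, a(30)=2178309, a(31)=3524578, a(32)=5702887, a(33)=9227465, a(34)=14930352, a(35)=24157817, a(36)=39088169, a(37)=63245986, a(38)=102334155.

Final answer: 102334155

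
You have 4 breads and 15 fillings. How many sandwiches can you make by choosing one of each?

By the multiplication principle: 4 x 15.

Final answer: 60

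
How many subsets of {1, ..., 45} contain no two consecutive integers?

Condition on whether n belongs to the subset: if not, any valid subset of {1, ..., n-1} works (a(n-1)); if so, n-1 is excluded and the rest is a valid subset of {1, ..., n-2} (a(n-2)). Hence a(n) = a(n-1) + a(n-2), a(1)=2, a(2)=3.
Building up term by term: a(1)=2, a(2)=3, a(3)=5, a(4)=8, a(5)=13, a(6)=21, a(7)=34, a(8)=55, a(9)=89, a(10)=144, a(11)=233, a(12)=377, a(13)=610, a(14)=987, a(15)=1597, a(16)=2584, a(17)=4181, a(18)=6765, a(19)=10946, a(20)=17711, a(21)=28657, a(22)=46368, a(23)=75025, a(24)=121393, a(25)=196418, a(26)=317811, a(27)=514229, a(28)=832040, a(29)=1346269, a(30)=2178309, a(31)=3524578, a(32)=5702887, a(33)=9227465, a(34)=14930352, a(35)=24157817, a(36)=39088169, a(37)=63245986, a(38)=102334155, a(39)=165580141, a(40)=267914296, a(41)=433494437, a(42)=701408733, a(43)=1134903170, a(44)=1836311903, a(45)=2971215073.

Final answer: 2971215073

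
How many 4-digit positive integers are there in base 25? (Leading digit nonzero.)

In base 25, the leading digit has 24 choices (1..24); each of the remaining 3 digits has 25 choices.
Total: 24 x 25^3.

Final answer: 375000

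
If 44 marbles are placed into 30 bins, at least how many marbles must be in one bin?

By the pigeonhole principle: ceiling(44/30).

Final answer: 2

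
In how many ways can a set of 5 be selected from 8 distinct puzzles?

C(8,5) = 8!/(5! x 3!).

Final answer: \binom{8}{5} = 56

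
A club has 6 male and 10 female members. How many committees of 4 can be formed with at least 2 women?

Sum over valid woman counts:
C(10,2)C(6,2) = 675
C(10,3)C(6,1) = 720
C(10,4)C(6,0) = 210
Total: 675 + 720 + 210.

Final answer: 1605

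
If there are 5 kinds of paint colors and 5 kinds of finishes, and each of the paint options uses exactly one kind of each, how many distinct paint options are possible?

By the multiplication principle: 5 x 5.

Final answer: 25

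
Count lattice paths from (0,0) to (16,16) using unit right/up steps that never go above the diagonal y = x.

Total monotonic paths to (16,16): C(32,16) = 601080390.
A path is bad iff it touches y = x + 1; reflecting its initial segment maps bad paths bijectively onto all paths to (15,17), of which there are C(32,17) = 565722720.
Valid Dyck paths: 601080390 - 565722720.
(Equivalently, C_{16} = C(32,16)/17 = 601080390/17.)

Final answer: C_{16} = 35357670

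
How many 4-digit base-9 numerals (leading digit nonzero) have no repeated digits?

First digit: 8 (nonzero). Second: 8 (not first). Third: 7, etc.
Total: 8 x 8 x 7 x 6.

Final answer: 2688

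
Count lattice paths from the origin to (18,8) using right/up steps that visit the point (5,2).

Paths (0,0)->(5,2): C(7,2) = 21.
Paths (5,2)->(18,8): C(19,6) = 27132.
By multiplication principle: 21 x 27132.

Final answer: 569772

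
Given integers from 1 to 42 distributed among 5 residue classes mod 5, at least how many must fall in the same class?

By pigeonhole with 42 objects and 5 categories: ceiling(42/5).

Final answer: 9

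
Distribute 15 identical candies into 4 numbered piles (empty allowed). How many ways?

Stars and bars: C(n+k-1, k-1) = C(18,3).

Final answer: C(18,3) = 816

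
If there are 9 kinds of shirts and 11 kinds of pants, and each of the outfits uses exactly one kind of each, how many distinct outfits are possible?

By the multiplication principle: 9 x 11.

Final answer: 99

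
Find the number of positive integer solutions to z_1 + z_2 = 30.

Substitute z'_i = z_i - 1 (so z'_i >= 0). Then sum z'_i = 30 - 2 = 28.
Stars and bars: C(28+2-1, 2-1) = C(29,1).

Final answer: C(29,1) = 29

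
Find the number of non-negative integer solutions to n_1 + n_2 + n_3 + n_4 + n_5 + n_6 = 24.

Stars and bars with 24 stars and 5 bars:
C(24+6-1, 6-1) = C(29,5).

Final answer: C(29,5) = 118755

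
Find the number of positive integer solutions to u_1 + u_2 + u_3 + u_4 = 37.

Substitute u'_i = u_i - 1 (so u'_i >= 0). Then sum u'_i = 37 - 4 = 33.
Stars and bars: C(33+4-1, 4-1) = C(36,3).

Final answer: C(36,3) = 7140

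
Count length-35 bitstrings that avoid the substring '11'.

Classify by the final bit: ...0 gives a(n-1) strings, ...01 gives a(n-2) strings. Thus a(n) = a(n-1) + a(n-2) with a(1)=2, a(2)=3.
Iterating the recurrence: a(1)=2, a(2)=3, a(3)=5, a(4)=8, a(5)=13, a(6)=21, a(7)=34, a(8)=55, a(9)=89, a(10)=144, a(11)=233, a(12)=377, a(13)=610, a(14)=987, a(15)=1597, a(16)=2584, a(17)=4181, a(18)=6765, a(19)=10946, a(20)=17711, a(21)=28657, a(22)=46368, a(23)=75025, a(24)=121393, a(25)=196418, a(26)=317811, a(27)=514229, a(28)=832040, a(29)=1346269, a(30)=2178309, a(31)=3524578, a(32)=5702887, a(33)=9227465, a(34)=14930352, a(35)=24157817.

Final answer: 24157817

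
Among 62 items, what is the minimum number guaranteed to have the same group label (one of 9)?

There are 9 possible values for group label (one of 9). With 62 items and 9 categories, by pigeonhole: ceiling(62/9).

Final answer: 7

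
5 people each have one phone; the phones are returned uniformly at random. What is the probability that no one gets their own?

Derangements satisfy D(n) = (n-1)(D(n-1) + D(n-2)), starting from D(0)=1, D(1)=0.
Building up: D(2)=1, D(3)=2, D(4)=9, D(5)=44.
Total arrangements: 5! = 120.
Probability = D(5)/5! = 11/30.

Final answer: D(5)/5! = 44/120 = 0.366667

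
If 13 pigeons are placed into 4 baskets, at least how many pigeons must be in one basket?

By the pigeonhole principle: ceiling(13/4).

Final answer: 4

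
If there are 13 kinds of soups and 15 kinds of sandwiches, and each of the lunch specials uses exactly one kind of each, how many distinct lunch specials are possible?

By the multiplication principle: 13 x 15.

Final answer: 195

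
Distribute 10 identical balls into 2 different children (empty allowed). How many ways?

Stars and bars: C(n+k-1, k-1) = C(11,1).

Final answer: C(11,1) = 11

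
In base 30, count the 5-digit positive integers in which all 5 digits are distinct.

First digit: 29 (nonzero). Second: 29 (not first). Third: 28, etc.
Total: 29 x 29 x 28 x 27 x 26.

Final answer: 16530696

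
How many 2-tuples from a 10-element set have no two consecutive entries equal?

First character: 10 choices. Each subsequent: 9 choices (must differ from the previous one).
Total: 10 x 9^1.

Final answer: 10 x 9^{1} = 90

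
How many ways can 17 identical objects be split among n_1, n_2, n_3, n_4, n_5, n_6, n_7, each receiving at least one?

Substitute n'_i = n_i - 1 (so n'_i >= 0). Then sum n'_i = 17 - 7 = 10.
Stars and bars: C(10+7-1, 7-1) = C(16,6).

Final answer: C(16,6) = 8008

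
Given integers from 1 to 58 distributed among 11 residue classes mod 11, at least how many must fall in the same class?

By pigeonhole with 58 objects and 11 categories: ceiling(58/11).

Final answer: 6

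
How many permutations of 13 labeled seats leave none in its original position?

D(n) = (n-1)(D(n-1) + D(n-2)), D(0)=1, D(1)=0.
D(2) = 1 x (0 + 1) = 1
D(3) = 2 x (1 + 0) = 2
D(4) = 3 x (2 + 1) = 9
D(5) = 4 x (9 + 2) = 44
D(6) = 5 x (44 + 9) = 265
D(7) = 6 x (265 + 44) = 1854
D(8) = 7 x (1854 + 265) = 14833
D(9) = 8 x (14833 + 1854) = 133496
D(10) = 9 x (133496 + 14833) = 1334961
D(11) = 10 x (1334961 + 133496) = 14684570
D(12) = 11 x (14684570 + 1334961) = 176214841
D(13) = 12 x (D(12) + D(11)) = 12 x (176214841 + 14684570)

Final answer: D(13) = 2290792932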